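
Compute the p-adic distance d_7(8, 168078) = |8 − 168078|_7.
d_7(8, 168078) = 1/16807

Step 1 — x − y = 8 − 168078 = -168070. Step 2 — v_7(-168070) = 5 (factor: -168070 = −(7^5 · 10); the sign does not affect v_p). Step 3 — |x − y|_7 = 7^{-5} = 1/16807.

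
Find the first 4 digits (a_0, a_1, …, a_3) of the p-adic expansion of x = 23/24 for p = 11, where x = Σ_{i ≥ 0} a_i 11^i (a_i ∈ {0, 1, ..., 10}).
(a_0, …, a_3) = (6, 0, 5, 0)

v_11(23/24) = 0 (numerator and denominator both coprime to 11), so x ∈ ℤ_11^×. Compute digits iteratively via a_i = x_i mod 11, x_{i+1} = (x_i − a_i)/11, with x_0 = x:
  x_0 = 23/24;  a_0 = 6;  x_1 = (x_0 − 6)/11 = -11/24
  x_1 = -11/24;  a_1 = 0;  x_2 = (x_1 − 0)/11 = -1/24
  x_2 = -1/24;  a_2 = 5;  x_3 = (x_2 − 5)/11 = -11/24
  x_3 = -11/24;  a_3 = 0;  x_4 = (x_3 − 0)/11 = -1/24
Digits: (6, 0, 5, 0).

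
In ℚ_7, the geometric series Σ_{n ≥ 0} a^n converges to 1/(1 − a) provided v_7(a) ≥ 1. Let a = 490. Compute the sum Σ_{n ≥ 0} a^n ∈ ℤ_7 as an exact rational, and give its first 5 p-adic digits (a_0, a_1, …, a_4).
Σ a^n = 1/(1 − a) = -1/489;  first 5 digits = (1, 0, 3, 1, 2)

v_7(a) = 2 ≥ 1, so the series converges in ℤ_7 to 1/(1 − a) = 1/(1 − 490) = -1/489. Expand this rational in ℤ_7: compute digits iteratively via d_i = x_i mod 7, x_{i+1} = (x_i − d_i)/7. The first 5 digits are (1, 0, 3, 1, 2).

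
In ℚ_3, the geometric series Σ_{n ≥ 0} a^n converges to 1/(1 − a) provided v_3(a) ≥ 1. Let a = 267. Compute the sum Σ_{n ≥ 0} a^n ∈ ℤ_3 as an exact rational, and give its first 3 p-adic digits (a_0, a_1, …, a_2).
Σ a^n = 1/(1 − a) = -1/266;  first 3 digits = (1, 2, 0)

v_3(a) = 1 ≥ 1, so the series converges in ℤ_3 to 1/(1 − a) = 1/(1 − 267) = -1/266. Expand this rational in ℤ_3: compute digits iteratively via d_i = x_i mod 3, x_{i+1} = (x_i − d_i)/3. The first 3 digits are (1, 2, 0).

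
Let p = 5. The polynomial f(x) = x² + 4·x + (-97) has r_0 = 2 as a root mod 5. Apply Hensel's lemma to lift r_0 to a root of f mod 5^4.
r_3 = 572 (mod 625)

Hensel: r_{i+1} = r_i − f(r_i)·(f′(r_i))^{-1} mod 5^{i+2}, f′(x) = 2x + 4. Iterate:
  r_0 = 2 (mod 5)
  r_1 = 22 (mod 25)
  r_2 = 72 (mod 125)
  r_3 = 572 (mod 625)
Final: r = 572 satisfies f(r) ≡ 0 mod 5^4.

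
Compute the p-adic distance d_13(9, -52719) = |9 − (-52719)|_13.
d_13(9, -52719) = 1/2197

Step 1 — x − y = 9 − (-52719) = 52728. Step 2 — v_13(52728) = 3 (factor: 52728 = (13^3 · 24); the sign does not affect v_p). Step 3 — |x − y|_13 = 13^{-3} = 1/2197.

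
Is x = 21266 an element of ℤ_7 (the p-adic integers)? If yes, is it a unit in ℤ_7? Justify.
x ∈ ℤ_7 but not a unit; v_7(x) = 3 > 0

ℤ_7 = {x ∈ ℚ_7 : v_7(x) ≥ 0} and ℤ_7^× = {x ∈ ℤ_7 : v_7(x) = 0}. Here v_7(21266) = v_7(num) − v_7(den) = 3; compare against these criteria.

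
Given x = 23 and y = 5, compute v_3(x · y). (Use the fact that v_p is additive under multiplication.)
v_3(115) = 0

v_p(x) = 0 (factor: 23 = 3^0 · 23); v_p(y) = 0 (factor: 5 = 3^0 · 5). Additivity: v_p(xy) = v_p(x) + v_p(y) = 0 + 0 = 0. (Direct check: xy = 115 = 3^0 · (115).)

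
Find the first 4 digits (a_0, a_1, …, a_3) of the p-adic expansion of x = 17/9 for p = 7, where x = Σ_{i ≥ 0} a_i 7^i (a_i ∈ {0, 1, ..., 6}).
(a_0, …, a_3) = (5, 5, 0, 3)

v_7(17/9) = 0 (numerator and denominator both coprime to 7), so x ∈ ℤ_7^×. Compute digits iteratively via a_i = x_i mod 7, x_{i+1} = (x_i − a_i)/7, with x_0 = x:
  x_0 = 17/9;  a_0 = 5;  x_1 = (x_0 − 5)/7 = -4/9
  x_1 = -4/9;  a_1 = 5;  x_2 = (x_1 − 5)/7 = -7/9
  x_2 = -7/9;  a_2 = 0;  x_3 = (x_2 − 0)/7 = -1/9
  x_3 = -1/9;  a_3 = 3;  x_4 = (x_3 − 3)/7 = -4/9
Digits: (5, 5, 0, 3).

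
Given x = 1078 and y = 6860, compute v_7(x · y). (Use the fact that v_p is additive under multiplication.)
v_7(7395080) = 5

v_p(x) = 2 (factor: 1078 = 7^2 · 22); v_p(y) = 3 (factor: 6860 = 7^3 · 20). Additivity: v_p(xy) = v_p(x) + v_p(y) = 2 + 3 = 5. (Direct check: xy = 7395080 = 7^5 · (440).)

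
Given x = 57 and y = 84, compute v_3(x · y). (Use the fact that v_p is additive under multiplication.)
v_3(4788) = 2

v_p(x) = 1 (factor: 57 = 3^1 · 19); v_p(y) = 1 (factor: 84 = 3^1 · 28). Additivity: v_p(xy) = v_p(x) + v_p(y) = 1 + 1 = 2. (Direct check: xy = 4788 = 3^2 · (532).)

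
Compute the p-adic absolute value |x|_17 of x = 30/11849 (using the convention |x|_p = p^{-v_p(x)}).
|30/11849|_17 = 289

Step 1 — compute v_17(x) by factoring powers of 17 out of the numerator and denominator: v_17(30/11849) = -2. Step 2 — apply |x|_p = p^{-v_p(x)} = 17^{2} = 289.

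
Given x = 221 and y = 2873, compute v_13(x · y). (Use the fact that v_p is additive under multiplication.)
v_13(634933) = 3

v_p(x) = 1 (factor: 221 = 13^1 · 17); v_p(y) = 2 (factor: 2873 = 13^2 · 17). Additivity: v_p(xy) = v_p(x) + v_p(y) = 1 + 2 = 3. (Direct check: xy = 634933 = 13^3 · (289).)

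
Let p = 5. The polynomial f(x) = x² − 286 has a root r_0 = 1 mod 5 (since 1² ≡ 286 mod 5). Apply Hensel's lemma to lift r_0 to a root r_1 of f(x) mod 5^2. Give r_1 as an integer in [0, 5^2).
r_1 = 6 (mod 25)

Hensel's recurrence: r_{i+1} = r_i − f(r_i)·(f′(r_i))^{-1} mod 5^{i+2}, with f′(x) = 2x. Iterate:
  r_0 = 1 (mod 5)
  r_1 = 6 (mod 25)
Final: r_1 = 6, and one checks f(r_1) ≡ 0 mod 5^2.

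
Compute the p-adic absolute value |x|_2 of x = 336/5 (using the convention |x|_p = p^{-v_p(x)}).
|336/5|_2 = 1/16

Step 1 — compute v_2(x) by factoring powers of 2 out of the numerator and denominator: v_2(336/5) = 4. Step 2 — apply |x|_p = p^{-v_p(x)} = 2^{-4} = 1/16.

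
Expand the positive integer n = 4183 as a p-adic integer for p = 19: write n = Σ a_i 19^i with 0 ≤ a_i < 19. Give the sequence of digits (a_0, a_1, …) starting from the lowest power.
(a_0, a_1, …) = (3, 11, 11)

Repeated division by 19 gives the digits low-to-high: 4183 = 3 + 11·19^1 + 11·19^2. Digit sequence: (3, 11, 11).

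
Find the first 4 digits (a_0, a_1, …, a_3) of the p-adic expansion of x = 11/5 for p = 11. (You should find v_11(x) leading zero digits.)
(a_0, …, a_3) = (0, 9, 8, 8)

v_11(11/5) = 1, so a_0 = ... = a_0 = 0. Factor out: x = 11^1 · u with u = 1/5 a unit in ℤ_11. Expand u iteratively via a_{v+i} = u_i mod 11, u_{i+1} = (u_i − a_{v+i})/11:
  u_0 = 1/5;  a_1 = 9;  u_1 = (u_0 − 9)/11 = -4/5
  u_1 = -4/5;  a_2 = 8;  u_2 = (u_1 − 8)/11 = -4/5
  u_2 = -4/5;  a_3 = 8;  u_3 = (u_2 − 8)/11 = -4/5
Digits: (0, 9, 8, 8).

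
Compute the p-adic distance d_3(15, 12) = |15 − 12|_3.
d_3(15, 12) = 1/3

Step 1 — x − y = 15 − 12 = 3. Step 2 — v_3(3) = 1 (factor: 3 = (3^1 · 1); the sign does not affect v_p). Step 3 — |x − y|_3 = 3^{-1} = 1/3.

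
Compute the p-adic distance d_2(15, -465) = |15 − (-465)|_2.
d_2(15, -465) = 1/32

Step 1 — x − y = 15 − (-465) = 480. Step 2 — v_2(480) = 5 (factor: 480 = (2^5 · 15); the sign does not affect v_p). Step 3 — |x − y|_2 = 2^{-5} = 1/32.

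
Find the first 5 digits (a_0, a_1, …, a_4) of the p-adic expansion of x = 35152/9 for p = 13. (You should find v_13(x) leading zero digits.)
(a_0, …, a_4) = (0, 0, 0, 9, 11)

v_13(35152/9) = 3, so a_0 = ... = a_2 = 0. Factor out: x = 13^3 · u with u = 16/9 a unit in ℤ_13. Expand u iteratively via a_{v+i} = u_i mod 13, u_{i+1} = (u_i − a_{v+i})/13:
  u_0 = 16/9;  a_3 = 9;  u_1 = (u_0 − 9)/13 = -5/9
  u_1 = -5/9;  a_4 = 11;  u_2 = (u_1 − 11)/13 = -8/9
Digits: (0, 0, 0, 9, 11).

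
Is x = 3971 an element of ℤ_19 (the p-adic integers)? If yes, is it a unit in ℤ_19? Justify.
x ∈ ℤ_19 but not a unit; v_19(x) = 2 > 0

ℤ_19 = {x ∈ ℚ_19 : v_19(x) ≥ 0} and ℤ_19^× = {x ∈ ℤ_19 : v_19(x) = 0}. Here v_19(3971) = v_19(num) − v_19(den) = 2; compare against these criteria.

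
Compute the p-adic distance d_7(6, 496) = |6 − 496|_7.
d_7(6, 496) = 1/49

Step 1 — x − y = 6 − 496 = -490. Step 2 — v_7(-490) = 2 (factor: -490 = −(7^2 · 10); the sign does not affect v_p). Step 3 — |x − y|_7 = 7^{-2} = 1/49.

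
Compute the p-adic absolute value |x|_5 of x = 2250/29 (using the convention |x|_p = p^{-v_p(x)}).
|2250/29|_5 = 1/125

Step 1 — compute v_5(x) by factoring powers of 5 out of the numerator and denominator: v_5(2250/29) = 3. Step 2 — apply |x|_p = p^{-v_p(x)} = 5^{-3} = 1/125.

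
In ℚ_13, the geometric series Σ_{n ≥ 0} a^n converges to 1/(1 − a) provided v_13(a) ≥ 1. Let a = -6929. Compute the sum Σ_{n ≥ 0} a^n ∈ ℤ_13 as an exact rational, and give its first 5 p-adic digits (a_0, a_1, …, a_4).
Σ a^n = 1/(1 − a) = 1/6930;  first 5 digits = (1, 0, 11, 9, 3)

v_13(a) = 2 ≥ 1, so the series converges in ℤ_13 to 1/(1 − a) = 1/(1 − (-6929)) = 1/6930. Expand this rational in ℤ_13: compute digits iteratively via d_i = x_i mod 13, x_{i+1} = (x_i − d_i)/13. The first 5 digits are (1, 0, 11, 9, 3).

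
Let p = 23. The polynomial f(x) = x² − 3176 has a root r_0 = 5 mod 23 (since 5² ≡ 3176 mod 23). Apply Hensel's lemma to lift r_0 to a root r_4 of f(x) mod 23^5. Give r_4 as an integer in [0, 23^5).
r_4 = 1664607 (mod 6436343)

Hensel's recurrence: r_{i+1} = r_i − f(r_i)·(f′(r_i))^{-1} mod 23^{i+2}, with f′(x) = 2x. Iterate:
  r_0 = 5 (mod 23)
  r_1 = 373 (mod 529)
  r_2 = 9895 (mod 12167)
  r_3 = 265402 (mod 279841)
  r_4 = 1664607 (mod 6436343)
Final: r_4 = 1664607, and one checks f(r_4) ≡ 0 mod 23^5.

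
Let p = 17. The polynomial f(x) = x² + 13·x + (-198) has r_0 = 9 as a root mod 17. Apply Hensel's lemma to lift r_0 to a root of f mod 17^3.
r_2 = 9 (mod 4913)

Hensel: r_{i+1} = r_i − f(r_i)·(f′(r_i))^{-1} mod 17^{i+2}, f′(x) = 2x + 13. Iterate:
  r_0 = 9 (mod 17)
  r_1 = 9 (mod 289)
  r_2 = 9 (mod 4913)
Final: r = 9 satisfies f(r) ≡ 0 mod 17^3.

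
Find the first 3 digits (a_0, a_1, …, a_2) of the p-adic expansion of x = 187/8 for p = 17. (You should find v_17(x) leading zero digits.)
(a_0, …, a_2) = (0, 12, 10)

v_17(187/8) = 1, so a_0 = ... = a_0 = 0. Factor out: x = 17^1 · u with u = 11/8 a unit in ℤ_17. Expand u iteratively via a_{v+i} = u_i mod 17, u_{i+1} = (u_i − a_{v+i})/17:
  u_0 = 11/8;  a_1 = 12;  u_1 = (u_0 − 12)/17 = -5/8
  u_1 = -5/8;  a_2 = 10;  u_2 = (u_1 − 10)/17 = -5/8
Digits: (0, 12, 10).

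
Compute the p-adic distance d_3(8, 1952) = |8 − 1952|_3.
d_3(8, 1952) = 1/243

Step 1 — x − y = 8 − 1952 = -1944. Step 2 — v_3(-1944) = 5 (factor: -1944 = −(3^5 · 8); the sign does not affect v_p). Step 3 — |x − y|_3 = 3^{-5} = 1/243.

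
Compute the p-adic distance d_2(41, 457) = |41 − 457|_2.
d_2(41, 457) = 1/32

Step 1 — x − y = 41 − 457 = -416. Step 2 — v_2(-416) = 5 (factor: -416 = −(2^5 · 13); the sign does not affect v_p). Step 3 — |x − y|_2 = 2^{-5} = 1/32.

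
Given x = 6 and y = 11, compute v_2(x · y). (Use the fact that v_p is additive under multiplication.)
v_2(66) = 1

v_p(x) = 1 (factor: 6 = 2^1 · 3); v_p(y) = 0 (factor: 11 = 2^0 · 11). Additivity: v_p(xy) = v_p(x) + v_p(y) = 1 + 0 = 1. (Direct check: xy = 66 = 2^1 · (33).)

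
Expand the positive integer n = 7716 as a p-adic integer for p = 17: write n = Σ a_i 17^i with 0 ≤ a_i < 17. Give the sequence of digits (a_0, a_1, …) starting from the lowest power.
(a_0, a_1, …) = (15, 11, 9, 1)

Repeated division by 17 gives the digits low-to-high: 7716 = 15 + 11·17^1 + 9·17^2 + 1·17^3. Digit sequence: (15, 11, 9, 1).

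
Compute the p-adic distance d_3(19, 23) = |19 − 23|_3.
d_3(19, 23) = 1

Step 1 — x − y = 19 − 23 = -4. Step 2 — v_3(-4) = 0 (factor: -4 = −(3^0 · 4); the sign does not affect v_p). Step 3 — |x − y|_3 = 3^{0} = 1.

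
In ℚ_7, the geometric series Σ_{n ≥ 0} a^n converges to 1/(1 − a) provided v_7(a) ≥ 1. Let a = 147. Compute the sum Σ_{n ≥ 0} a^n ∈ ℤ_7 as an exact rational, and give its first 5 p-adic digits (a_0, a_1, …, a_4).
Σ a^n = 1/(1 − a) = -1/146;  first 5 digits = (1, 0, 3, 0, 2)

v_7(a) = 2 ≥ 1, so the series converges in ℤ_7 to 1/(1 − a) = 1/(1 − 147) = -1/146. Expand this rational in ℤ_7: compute digits iteratively via d_i = x_i mod 7, x_{i+1} = (x_i − d_i)/7. The first 5 digits are (1, 0, 3, 0, 2).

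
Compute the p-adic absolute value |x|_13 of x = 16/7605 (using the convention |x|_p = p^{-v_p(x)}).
|16/7605|_13 = 169

Step 1 — compute v_13(x) by factoring powers of 13 out of the numerator and denominator: v_13(16/7605) = -2. Step 2 — apply |x|_p = p^{-v_p(x)} = 13^{2} = 169.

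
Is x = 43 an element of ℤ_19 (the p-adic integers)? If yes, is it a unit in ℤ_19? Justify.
x ∈ ℤ_19^× (unit); v_19(x) = 0

ℤ_19 = {x ∈ ℚ_19 : v_19(x) ≥ 0} and ℤ_19^× = {x ∈ ℤ_19 : v_19(x) = 0}. Here v_19(43) = v_19(num) − v_19(den) = 0; compare against these criteria.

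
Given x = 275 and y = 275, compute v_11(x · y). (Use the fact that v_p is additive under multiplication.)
v_11(75625) = 2

v_p(x) = 1 (factor: 275 = 11^1 · 25); v_p(y) = 1 (factor: 275 = 11^1 · 25). Additivity: v_p(xy) = v_p(x) + v_p(y) = 1 + 1 = 2. (Direct check: xy = 75625 = 11^2 · (625).)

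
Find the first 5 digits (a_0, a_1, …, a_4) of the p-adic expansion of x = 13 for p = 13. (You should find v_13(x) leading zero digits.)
(a_0, …, a_4) = (0, 1, 0, 0, 0)

v_13(13) = 1, so a_0 = ... = a_0 = 0. Factor out: x = 13^1 · u with u = 1 a unit in ℤ_13. Expand u iteratively via a_{v+i} = u_i mod 13, u_{i+1} = (u_i − a_{v+i})/13:
  u_0 = 1;  a_1 = 1;  u_1 = (u_0 − 1)/13 = 0
  u_1 = 0;  a_2 = 0;  u_2 = (u_1 − 0)/13 = 0
  u_2 = 0;  a_3 = 0;  u_3 = (u_2 − 0)/13 = 0
  u_3 = 0;  a_4 = 0;  u_4 = (u_3 − 0)/13 = 0
Digits: (0, 1, 0, 0, 0).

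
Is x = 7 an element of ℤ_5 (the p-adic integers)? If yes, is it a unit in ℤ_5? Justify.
x ∈ ℤ_5^× (unit); v_5(x) = 0

ℤ_5 = {x ∈ ℚ_5 : v_5(x) ≥ 0} and ℤ_5^× = {x ∈ ℤ_5 : v_5(x) = 0}. Here v_5(7) = v_5(num) − v_5(den) = 0; compare against these criteria.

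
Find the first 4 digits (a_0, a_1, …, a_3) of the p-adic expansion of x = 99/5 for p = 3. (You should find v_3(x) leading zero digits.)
(a_0, …, a_3) = (0, 0, 1, 1)

v_3(99/5) = 2, so a_0 = ... = a_1 = 0. Factor out: x = 3^2 · u with u = 11/5 a unit in ℤ_3. Expand u iteratively via a_{v+i} = u_i mod 3, u_{i+1} = (u_i − a_{v+i})/3:
  u_0 = 11/5;  a_2 = 1;  u_1 = (u_0 − 1)/3 = 2/5
  u_1 = 2/5;  a_3 = 1;  u_2 = (u_1 − 1)/3 = -1/5
Digits: (0, 0, 1, 1).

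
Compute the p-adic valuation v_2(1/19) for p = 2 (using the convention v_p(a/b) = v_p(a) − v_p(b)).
v_2(1/19) = 0

Factor powers of 2 from the numerator and denominator of the reduced fraction: 1 = 2^0 · 1 and 19 = 2^0 · 19. Apply v_p(a/b) = v_p(a) − v_p(b): v_2(1/19) = 0 − 0 = 0.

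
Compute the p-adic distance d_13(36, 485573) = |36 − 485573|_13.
d_13(36, 485573) = 1/28561

Step 1 — x − y = 36 − 485573 = -485537. Step 2 — v_13(-485537) = 4 (factor: -485537 = −(13^4 · 17); the sign does not affect v_p). Step 3 — |x − y|_13 = 13^{-4} = 1/28561.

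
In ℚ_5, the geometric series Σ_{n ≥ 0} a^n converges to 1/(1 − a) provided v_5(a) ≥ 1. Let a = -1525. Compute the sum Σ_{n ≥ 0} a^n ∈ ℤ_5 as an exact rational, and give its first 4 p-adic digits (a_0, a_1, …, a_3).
Σ a^n = 1/(1 − a) = 1/1526;  first 4 digits = (1, 0, 4, 2)

v_5(a) = 2 ≥ 1, so the series converges in ℤ_5 to 1/(1 − a) = 1/(1 − (-1525)) = 1/1526. Expand this rational in ℤ_5: compute digits iteratively via d_i = x_i mod 5, x_{i+1} = (x_i − d_i)/5. The first 4 digits are (1, 0, 4, 2).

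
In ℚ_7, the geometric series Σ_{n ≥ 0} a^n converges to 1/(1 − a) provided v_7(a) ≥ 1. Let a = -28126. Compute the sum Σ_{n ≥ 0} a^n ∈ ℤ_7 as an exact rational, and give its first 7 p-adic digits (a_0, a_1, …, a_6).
Σ a^n = 1/(1 − a) = 1/28127;  first 7 digits = (1, 0, 0, 2, 2, 5, 3)

v_7(a) = 3 ≥ 1, so the series converges in ℤ_7 to 1/(1 − a) = 1/(1 − (-28126)) = 1/28127. Expand this rational in ℤ_7: compute digits iteratively via d_i = x_i mod 7, x_{i+1} = (x_i − d_i)/7. The first 7 digits are (1, 0, 0, 2, 2, 5, 3).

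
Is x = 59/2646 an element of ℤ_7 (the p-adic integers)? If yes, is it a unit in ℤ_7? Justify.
x ∉ ℤ_7 (v_7(x) = -2 < 0)

ℤ_7 = {x ∈ ℚ_7 : v_7(x) ≥ 0} and ℤ_7^× = {x ∈ ℤ_7 : v_7(x) = 0}. Here v_7(59/2646) = v_7(num) − v_7(den) = -2; compare against these criteria.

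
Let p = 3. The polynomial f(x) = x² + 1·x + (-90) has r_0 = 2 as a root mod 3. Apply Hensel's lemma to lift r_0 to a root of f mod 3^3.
r_2 = 17 (mod 27)

Hensel: r_{i+1} = r_i − f(r_i)·(f′(r_i))^{-1} mod 3^{i+2}, f′(x) = 2x + 1. Iterate:
  r_0 = 2 (mod 3)
  r_1 = 8 (mod 9)
  r_2 = 17 (mod 27)
Final: r = 17 satisfies f(r) ≡ 0 mod 3^3.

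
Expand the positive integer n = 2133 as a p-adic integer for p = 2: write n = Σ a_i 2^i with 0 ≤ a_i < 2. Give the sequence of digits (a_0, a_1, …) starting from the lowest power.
(a_0, a_1, …) = (1, 0, 1, 0, 1, 0, 1, 0, 0, 0, 0, 1)

Repeated division by 2 gives the digits low-to-high: 2133 = 1 + 1·2^2 + 1·2^4 + 1·2^6 + 1·2^11. Digit sequence: (1, 0, 1, 0, 1, 0, 1, 0, 0, 0, 0, 1).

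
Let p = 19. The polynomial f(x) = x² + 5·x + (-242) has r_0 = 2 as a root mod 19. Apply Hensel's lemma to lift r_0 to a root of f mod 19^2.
r_1 = 268 (mod 361)

Hensel: r_{i+1} = r_i − f(r_i)·(f′(r_i))^{-1} mod 19^{i+2}, f′(x) = 2x + 5. Iterate:
  r_0 = 2 (mod 19)
  r_1 = 268 (mod 361)
Final: r = 268 satisfies f(r) ≡ 0 mod 19^2.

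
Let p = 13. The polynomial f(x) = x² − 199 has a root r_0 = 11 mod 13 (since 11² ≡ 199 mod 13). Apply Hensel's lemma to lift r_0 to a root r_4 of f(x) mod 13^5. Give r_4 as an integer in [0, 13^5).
r_4 = 312895 (mod 371293)

Hensel's recurrence: r_{i+1} = r_i − f(r_i)·(f′(r_i))^{-1} mod 13^{i+2}, with f′(x) = 2x. Iterate:
  r_0 = 11 (mod 13)
  r_1 = 76 (mod 169)
  r_2 = 921 (mod 2197)
  r_3 = 27285 (mod 28561)
  r_4 = 312895 (mod 371293)
Final: r_4 = 312895, and one checks f(r_4) ≡ 0 mod 13^5.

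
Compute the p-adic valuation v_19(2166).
v_19(2166) = 2

v_19(n) is the largest exponent k such that 19^k divides n. Factor out: 2166 = 19^2 · 6. (Sign doesn't affect v_p.) So v_19(2166) = 2.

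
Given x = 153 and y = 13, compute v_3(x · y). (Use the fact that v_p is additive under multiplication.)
v_3(1989) = 2

v_p(x) = 2 (factor: 153 = 3^2 · 17); v_p(y) = 0 (factor: 13 = 3^0 · 13). Additivity: v_p(xy) = v_p(x) + v_p(y) = 2 + 0 = 2. (Direct check: xy = 1989 = 3^2 · (221).)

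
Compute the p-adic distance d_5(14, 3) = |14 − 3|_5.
d_5(14, 3) = 1

Step 1 — x − y = 14 − 3 = 11. Step 2 — v_5(11) = 0 (factor: 11 = (5^0 · 11); the sign does not affect v_p). Step 3 — |x − y|_5 = 5^{0} = 1.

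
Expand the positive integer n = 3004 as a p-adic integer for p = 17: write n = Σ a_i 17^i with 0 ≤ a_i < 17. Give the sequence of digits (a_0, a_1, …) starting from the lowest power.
(a_0, a_1, …) = (12, 6, 10)

Repeated division by 17 gives the digits low-to-high: 3004 = 12 + 6·17^1 + 10·17^2. Digit sequence: (12, 6, 10).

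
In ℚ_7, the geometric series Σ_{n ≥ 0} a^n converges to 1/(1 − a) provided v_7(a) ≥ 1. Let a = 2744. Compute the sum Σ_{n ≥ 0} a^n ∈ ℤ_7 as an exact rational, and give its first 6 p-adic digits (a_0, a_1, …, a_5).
Σ a^n = 1/(1 − a) = -1/2743;  first 6 digits = (1, 0, 0, 1, 1, 0)

v_7(a) = 3 ≥ 1, so the series converges in ℤ_7 to 1/(1 − a) = 1/(1 − 2744) = -1/2743. Expand this rational in ℤ_7: compute digits iteratively via d_i = x_i mod 7, x_{i+1} = (x_i − d_i)/7. The first 6 digits are (1, 0, 0, 1, 1, 0).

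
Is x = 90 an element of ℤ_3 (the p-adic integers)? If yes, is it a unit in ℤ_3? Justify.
x ∈ ℤ_3 but not a unit; v_3(x) = 2 > 0

ℤ_3 = {x ∈ ℚ_3 : v_3(x) ≥ 0} and ℤ_3^× = {x ∈ ℤ_3 : v_3(x) = 0}. Here v_3(90) = v_3(num) − v_3(den) = 2; compare against these criteria.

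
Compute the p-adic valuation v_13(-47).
v_13(-47) = 0

v_13(n) is the largest exponent k such that 13^k divides n. Factor out: -47 = -13^0 · 47. (Sign doesn't affect v_p.) So v_13(-47) = 0.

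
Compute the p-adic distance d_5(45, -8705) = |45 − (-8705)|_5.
d_5(45, -8705) = 1/625

Step 1 — x − y = 45 − (-8705) = 8750. Step 2 — v_5(8750) = 4 (factor: 8750 = (5^4 · 14); the sign does not affect v_p). Step 3 — |x − y|_5 = 5^{-4} = 1/625.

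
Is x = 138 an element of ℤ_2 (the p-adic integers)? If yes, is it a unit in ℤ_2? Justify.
x ∈ ℤ_2 but not a unit; v_2(x) = 1 > 0

ℤ_2 = {x ∈ ℚ_2 : v_2(x) ≥ 0} and ℤ_2^× = {x ∈ ℤ_2 : v_2(x) = 0}. Here v_2(138) = v_2(num) − v_2(den) = 1; compare against these criteria.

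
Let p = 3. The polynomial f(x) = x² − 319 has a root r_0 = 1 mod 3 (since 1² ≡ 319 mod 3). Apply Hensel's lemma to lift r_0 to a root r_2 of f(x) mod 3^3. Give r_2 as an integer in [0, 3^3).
r_2 = 7 (mod 27)

Hensel's recurrence: r_{i+1} = r_i − f(r_i)·(f′(r_i))^{-1} mod 3^{i+2}, with f′(x) = 2x. Iterate:
  r_0 = 1 (mod 3)
  r_1 = 7 (mod 9)
  r_2 = 7 (mod 27)
Final: r_2 = 7, and one checks f(r_2) ≡ 0 mod 3^3.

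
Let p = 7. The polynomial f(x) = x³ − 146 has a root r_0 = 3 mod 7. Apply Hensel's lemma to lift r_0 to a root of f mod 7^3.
r_2 = 178 (mod 343)

Hensel: r_{i+1} = r_i − f(r_i)/f′(r_i) mod 7^{i+2}, where f′(x) = 3x². Iterate:
  r_0 = 3 (mod 7)
  r_1 = 31 (mod 49)
  r_2 = 178 (mod 343)
Final: r = 178 with f(r) ≡ 0 mod 7^3.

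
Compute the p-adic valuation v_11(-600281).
v_11(-600281) = 4

v_11(n) is the largest exponent k such that 11^k divides n. Factor out: -600281 = -11^4 · 41. (Sign doesn't affect v_p.) So v_11(-600281) = 4.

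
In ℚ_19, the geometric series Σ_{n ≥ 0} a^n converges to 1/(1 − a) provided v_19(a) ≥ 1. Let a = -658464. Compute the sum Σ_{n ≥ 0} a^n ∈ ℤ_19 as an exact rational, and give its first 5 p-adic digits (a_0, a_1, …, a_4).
Σ a^n = 1/(1 − a) = 1/658465;  first 5 digits = (1, 0, 0, 18, 13)

v_19(a) = 3 ≥ 1, so the series converges in ℤ_19 to 1/(1 − a) = 1/(1 − (-658464)) = 1/658465. Expand this rational in ℤ_19: compute digits iteratively via d_i = x_i mod 19, x_{i+1} = (x_i − d_i)/19. The first 5 digits are (1, 0, 0, 18, 13).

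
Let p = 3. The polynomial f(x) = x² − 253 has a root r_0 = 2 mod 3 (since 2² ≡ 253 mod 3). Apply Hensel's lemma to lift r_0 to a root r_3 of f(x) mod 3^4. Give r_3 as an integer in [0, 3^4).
r_3 = 35 (mod 81)

Hensel's recurrence: r_{i+1} = r_i − f(r_i)·(f′(r_i))^{-1} mod 3^{i+2}, with f′(x) = 2x. Iterate:
  r_0 = 2 (mod 3)
  r_1 = 8 (mod 9)
  r_2 = 8 (mod 27)
  r_3 = 35 (mod 81)
Final: r_3 = 35, and one checks f(r_3) ≡ 0 mod 3^4.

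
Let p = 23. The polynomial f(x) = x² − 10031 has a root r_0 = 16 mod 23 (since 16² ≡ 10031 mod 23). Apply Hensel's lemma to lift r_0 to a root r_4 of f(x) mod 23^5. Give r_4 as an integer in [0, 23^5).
r_4 = 1202755 (mod 6436343)

Hensel's recurrence: r_{i+1} = r_i − f(r_i)·(f′(r_i))^{-1} mod 23^{i+2}, with f′(x) = 2x. Iterate:
  r_0 = 16 (mod 23)
  r_1 = 338 (mod 529)
  r_2 = 10389 (mod 12167)
  r_3 = 83391 (mod 279841)
  r_4 = 1202755 (mod 6436343)
Final: r_4 = 1202755, and one checks f(r_4) ≡ 0 mod 23^5.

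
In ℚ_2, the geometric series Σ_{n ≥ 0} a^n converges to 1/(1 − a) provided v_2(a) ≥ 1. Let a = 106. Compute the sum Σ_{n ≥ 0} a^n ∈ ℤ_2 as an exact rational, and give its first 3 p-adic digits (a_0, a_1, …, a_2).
Σ a^n = 1/(1 − a) = -1/105;  first 3 digits = (1, 1, 1)

v_2(a) = 1 ≥ 1, so the series converges in ℤ_2 to 1/(1 − a) = 1/(1 − 106) = -1/105. Expand this rational in ℤ_2: compute digits iteratively via d_i = x_i mod 2, x_{i+1} = (x_i − d_i)/2. The first 3 digits are (1, 1, 1).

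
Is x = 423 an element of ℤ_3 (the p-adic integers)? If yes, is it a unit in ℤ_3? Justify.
x ∈ ℤ_3 but not a unit; v_3(x) = 2 > 0

ℤ_3 = {x ∈ ℚ_3 : v_3(x) ≥ 0} and ℤ_3^× = {x ∈ ℤ_3 : v_3(x) = 0}. Here v_3(423) = v_3(num) − v_3(den) = 2; compare against these criteria.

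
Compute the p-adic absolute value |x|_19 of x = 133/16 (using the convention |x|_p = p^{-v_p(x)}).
|133/16|_19 = 1/19

Step 1 — compute v_19(x) by factoring powers of 19 out of the numerator and denominator: v_19(133/16) = 1. Step 2 — apply |x|_p = p^{-v_p(x)} = 19^{-1} = 1/19.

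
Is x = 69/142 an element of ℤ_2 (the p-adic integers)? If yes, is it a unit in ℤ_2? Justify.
x ∉ ℤ_2 (v_2(x) = -1 < 0)

ℤ_2 = {x ∈ ℚ_2 : v_2(x) ≥ 0} and ℤ_2^× = {x ∈ ℤ_2 : v_2(x) = 0}. Here v_2(69/142) = v_2(num) − v_2(den) = -1; compare against these criteria.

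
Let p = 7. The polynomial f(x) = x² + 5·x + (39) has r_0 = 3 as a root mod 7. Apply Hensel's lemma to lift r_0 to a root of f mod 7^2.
r_1 = 24 (mod 49)

Hensel: r_{i+1} = r_i − f(r_i)·(f′(r_i))^{-1} mod 7^{i+2}, f′(x) = 2x + 5. Iterate:
  r_0 = 3 (mod 7)
  r_1 = 24 (mod 49)
Final: r = 24 satisfies f(r) ≡ 0 mod 7^2.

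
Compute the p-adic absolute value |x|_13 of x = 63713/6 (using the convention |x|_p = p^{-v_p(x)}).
|63713/6|_13 = 1/2197

Step 1 — compute v_13(x) by factoring powers of 13 out of the numerator and denominator: v_13(63713/6) = 3. Step 2 — apply |x|_p = p^{-v_p(x)} = 13^{-3} = 1/2197.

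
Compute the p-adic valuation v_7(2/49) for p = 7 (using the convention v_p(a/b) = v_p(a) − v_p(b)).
v_7(2/49) = -2

Factor powers of 7 from the numerator and denominator of the reduced fraction: 2 = 7^0 · 2 and 49 = 7^2 · 1. Apply v_p(a/b) = v_p(a) − v_p(b): v_7(2/49) = 0 − 2 = -2.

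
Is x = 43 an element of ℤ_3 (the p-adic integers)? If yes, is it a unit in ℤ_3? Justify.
x ∈ ℤ_3^× (unit); v_3(x) = 0

ℤ_3 = {x ∈ ℚ_3 : v_3(x) ≥ 0} and ℤ_3^× = {x ∈ ℤ_3 : v_3(x) = 0}. Here v_3(43) = v_3(num) − v_3(den) = 0; compare against these criteria.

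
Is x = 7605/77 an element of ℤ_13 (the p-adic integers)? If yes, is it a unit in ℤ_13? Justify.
x ∈ ℤ_13 but not a unit; v_13(x) = 2 > 0

ℤ_13 = {x ∈ ℚ_13 : v_13(x) ≥ 0} and ℤ_13^× = {x ∈ ℤ_13 : v_13(x) = 0}. Here v_13(7605/77) = v_13(num) − v_13(den) = 2; compare against these criteria.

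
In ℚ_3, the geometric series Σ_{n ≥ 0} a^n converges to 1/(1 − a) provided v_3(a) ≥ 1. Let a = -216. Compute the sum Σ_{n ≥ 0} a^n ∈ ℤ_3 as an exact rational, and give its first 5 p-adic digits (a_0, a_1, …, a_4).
Σ a^n = 1/(1 − a) = 1/217;  first 5 digits = (1, 0, 0, 1, 0)

v_3(a) = 3 ≥ 1, so the series converges in ℤ_3 to 1/(1 − a) = 1/(1 − (-216)) = 1/217. Expand this rational in ℤ_3: compute digits iteratively via d_i = x_i mod 3, x_{i+1} = (x_i − d_i)/3. The first 5 digits are (1, 0, 0, 1, 0).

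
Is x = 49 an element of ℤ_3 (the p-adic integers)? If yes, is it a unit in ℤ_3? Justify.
x ∈ ℤ_3^× (unit); v_3(x) = 0

ℤ_3 = {x ∈ ℚ_3 : v_3(x) ≥ 0} and ℤ_3^× = {x ∈ ℤ_3 : v_3(x) = 0}. Here v_3(49) = v_3(num) − v_3(den) = 0; compare against these criteria.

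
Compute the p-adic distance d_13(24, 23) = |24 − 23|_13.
d_13(24, 23) = 1

Step 1 — x − y = 24 − 23 = 1. Step 2 — v_13(1) = 0 (factor: 1 = (13^0 · 1); the sign does not affect v_p). Step 3 — |x − y|_13 = 13^{0} = 1.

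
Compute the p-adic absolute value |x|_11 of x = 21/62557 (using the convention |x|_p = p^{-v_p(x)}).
|21/62557|_11 = 1331

Step 1 — compute v_11(x) by factoring powers of 11 out of the numerator and denominator: v_11(21/62557) = -3. Step 2 — apply |x|_p = p^{-v_p(x)} = 11^{3} = 1331.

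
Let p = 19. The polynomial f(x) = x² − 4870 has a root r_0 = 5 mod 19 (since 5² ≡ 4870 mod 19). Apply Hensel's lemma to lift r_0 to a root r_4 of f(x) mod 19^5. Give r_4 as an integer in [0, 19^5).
r_4 = 1561273 (mod 2476099)

Hensel's recurrence: r_{i+1} = r_i − f(r_i)·(f′(r_i))^{-1} mod 19^{i+2}, with f′(x) = 2x. Iterate:
  r_0 = 5 (mod 19)
  r_1 = 309 (mod 361)
  r_2 = 4280 (mod 6859)
  r_3 = 127742 (mod 130321)
  r_4 = 1561273 (mod 2476099)
Final: r_4 = 1561273, and one checks f(r_4) ≡ 0 mod 19^5.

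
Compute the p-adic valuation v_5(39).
v_5(39) = 0

v_5(n) is the largest exponent k such that 5^k divides n. Factor out: 39 = 5^0 · 39. (Sign doesn't affect v_p.) So v_5(39) = 0.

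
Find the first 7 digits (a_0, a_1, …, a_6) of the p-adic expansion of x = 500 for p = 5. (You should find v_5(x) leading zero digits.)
(a_0, …, a_6) = (0, 0, 0, 4, 0, 0, 0)

v_5(500) = 3, so a_0 = ... = a_2 = 0. Factor out: x = 5^3 · u with u = 4 a unit in ℤ_5. Expand u iteratively via a_{v+i} = u_i mod 5, u_{i+1} = (u_i − a_{v+i})/5:
  u_0 = 4;  a_3 = 4;  u_1 = (u_0 − 4)/5 = 0
  u_1 = 0;  a_4 = 0;  u_2 = (u_1 − 0)/5 = 0
  u_2 = 0;  a_5 = 0;  u_3 = (u_2 − 0)/5 = 0
  u_3 = 0;  a_6 = 0;  u_4 = (u_3 − 0)/5 = 0
Digits: (0, 0, 0, 4, 0, 0, 0).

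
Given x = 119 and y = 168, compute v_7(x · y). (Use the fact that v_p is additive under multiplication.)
v_7(19992) = 2

v_p(x) = 1 (factor: 119 = 7^1 · 17); v_p(y) = 1 (factor: 168 = 7^1 · 24). Additivity: v_p(xy) = v_p(x) + v_p(y) = 1 + 1 = 2. (Direct check: xy = 19992 = 7^2 · (408).)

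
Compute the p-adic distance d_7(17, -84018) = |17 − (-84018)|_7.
d_7(17, -84018) = 1/16807

Step 1 — x − y = 17 − (-84018) = 84035. Step 2 — v_7(84035) = 5 (factor: 84035 = (7^5 · 5); the sign does not affect v_p). Step 3 — |x − y|_7 = 7^{-5} = 1/16807.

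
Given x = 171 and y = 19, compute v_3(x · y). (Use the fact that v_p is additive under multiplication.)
v_3(3249) = 2

v_p(x) = 2 (factor: 171 = 3^2 · 19); v_p(y) = 0 (factor: 19 = 3^0 · 19). Additivity: v_p(xy) = v_p(x) + v_p(y) = 2 + 0 = 2. (Direct check: xy = 3249 = 3^2 · (361).)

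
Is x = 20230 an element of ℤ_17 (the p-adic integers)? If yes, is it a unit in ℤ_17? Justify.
x ∈ ℤ_17 but not a unit; v_17(x) = 2 > 0

ℤ_17 = {x ∈ ℚ_17 : v_17(x) ≥ 0} and ℤ_17^× = {x ∈ ℤ_17 : v_17(x) = 0}. Here v_17(20230) = v_17(num) − v_17(den) = 2; compare against these criteria.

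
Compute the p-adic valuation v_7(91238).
v_7(91238) = 4

v_7(n) is the largest exponent k such that 7^k divides n. Factor out: 91238 = 7^4 · 38. (Sign doesn't affect v_p.) So v_7(91238) = 4.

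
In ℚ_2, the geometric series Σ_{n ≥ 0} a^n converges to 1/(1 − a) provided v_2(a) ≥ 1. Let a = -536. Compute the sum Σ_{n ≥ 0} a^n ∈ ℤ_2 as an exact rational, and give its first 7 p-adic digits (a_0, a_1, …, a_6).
Σ a^n = 1/(1 − a) = 1/537;  first 7 digits = (1, 0, 0, 1, 0, 1, 0)

v_2(a) = 3 ≥ 1, so the series converges in ℤ_2 to 1/(1 − a) = 1/(1 − (-536)) = 1/537. Expand this rational in ℤ_2: compute digits iteratively via d_i = x_i mod 2, x_{i+1} = (x_i − d_i)/2. The first 7 digits are (1, 0, 0, 1, 0, 1, 0).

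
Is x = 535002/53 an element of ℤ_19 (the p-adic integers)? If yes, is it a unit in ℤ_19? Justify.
x ∈ ℤ_19 but not a unit; v_19(x) = 3 > 0

ℤ_19 = {x ∈ ℚ_19 : v_19(x) ≥ 0} and ℤ_19^× = {x ∈ ℤ_19 : v_19(x) = 0}. Here v_19(535002/53) = v_19(num) − v_19(den) = 3; compare against these criteria.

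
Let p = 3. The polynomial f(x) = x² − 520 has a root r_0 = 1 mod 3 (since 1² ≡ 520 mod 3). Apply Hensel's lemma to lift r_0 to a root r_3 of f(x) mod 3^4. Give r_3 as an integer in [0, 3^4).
r_3 = 67 (mod 81)

Hensel's recurrence: r_{i+1} = r_i − f(r_i)·(f′(r_i))^{-1} mod 3^{i+2}, with f′(x) = 2x. Iterate:
  r_0 = 1 (mod 3)
  r_1 = 4 (mod 9)
  r_2 = 13 (mod 27)
  r_3 = 67 (mod 81)
Final: r_3 = 67, and one checks f(r_3) ≡ 0 mod 3^4.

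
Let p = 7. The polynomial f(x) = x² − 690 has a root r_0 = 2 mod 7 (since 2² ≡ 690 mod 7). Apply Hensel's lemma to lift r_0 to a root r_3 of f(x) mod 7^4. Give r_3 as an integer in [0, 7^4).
r_3 = 1374 (mod 2401)

Hensel's recurrence: r_{i+1} = r_i − f(r_i)·(f′(r_i))^{-1} mod 7^{i+2}, with f′(x) = 2x. Iterate:
  r_0 = 2 (mod 7)
  r_1 = 2 (mod 49)
  r_2 = 2 (mod 343)
  r_3 = 1374 (mod 2401)
Final: r_3 = 1374, and one checks f(r_3) ≡ 0 mod 7^4.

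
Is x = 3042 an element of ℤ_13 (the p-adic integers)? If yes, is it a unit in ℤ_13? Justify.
x ∈ ℤ_13 but not a unit; v_13(x) = 2 > 0

ℤ_13 = {x ∈ ℚ_13 : v_13(x) ≥ 0} and ℤ_13^× = {x ∈ ℤ_13 : v_13(x) = 0}. Here v_13(3042) = v_13(num) − v_13(den) = 2; compare against these criteria.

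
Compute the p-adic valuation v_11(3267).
v_11(3267) = 2

v_11(n) is the largest exponent k such that 11^k divides n. Factor out: 3267 = 11^2 · 27. (Sign doesn't affect v_p.) So v_11(3267) = 2.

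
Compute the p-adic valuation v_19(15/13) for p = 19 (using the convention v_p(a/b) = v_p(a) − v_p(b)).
v_19(15/13) = 0

Factor powers of 19 from the numerator and denominator of the reduced fraction: 15 = 19^0 · 15 and 13 = 19^0 · 13. Apply v_p(a/b) = v_p(a) − v_p(b): v_19(15/13) = 0 − 0 = 0.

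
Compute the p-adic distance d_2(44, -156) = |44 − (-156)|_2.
d_2(44, -156) = 1/8

Step 1 — x − y = 44 − (-156) = 200. Step 2 — v_2(200) = 3 (factor: 200 = (2^3 · 25); the sign does not affect v_p). Step 3 — |x − y|_2 = 2^{-3} = 1/8.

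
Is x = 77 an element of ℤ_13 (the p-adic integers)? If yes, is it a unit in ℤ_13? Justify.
x ∈ ℤ_13^× (unit); v_13(x) = 0

ℤ_13 = {x ∈ ℚ_13 : v_13(x) ≥ 0} and ℤ_13^× = {x ∈ ℤ_13 : v_13(x) = 0}. Here v_13(77) = v_13(num) − v_13(den) = 0; compare against these criteria.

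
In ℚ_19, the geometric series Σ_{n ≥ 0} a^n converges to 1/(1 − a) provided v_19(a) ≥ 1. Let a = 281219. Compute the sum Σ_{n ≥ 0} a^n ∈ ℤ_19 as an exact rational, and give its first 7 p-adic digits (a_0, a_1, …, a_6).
Σ a^n = 1/(1 − a) = -1/281218;  first 7 digits = (1, 0, 0, 3, 2, 0, 9)

v_19(a) = 3 ≥ 1, so the series converges in ℤ_19 to 1/(1 − a) = 1/(1 − 281219) = -1/281218. Expand this rational in ℤ_19: compute digits iteratively via d_i = x_i mod 19, x_{i+1} = (x_i − d_i)/19. The first 7 digits are (1, 0, 0, 3, 2, 0, 9).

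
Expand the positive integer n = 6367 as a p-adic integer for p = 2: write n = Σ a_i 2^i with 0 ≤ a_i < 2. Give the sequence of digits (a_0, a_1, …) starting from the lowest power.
(a_0, a_1, …) = (1, 1, 1, 1, 1, 0, 1, 1, 0, 0, 0, 1, 1)

Repeated division by 2 gives the digits low-to-high: 6367 = 1 + 1·2^1 + 1·2^2 + 1·2^3 + 1·2^4 + 1·2^6 + 1·2^7 + 1·2^11 + 1·2^12. Digit sequence: (1, 1, 1, 1, 1, 0, 1, 1, 0, 0, 0, 1, 1).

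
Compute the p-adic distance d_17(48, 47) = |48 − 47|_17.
d_17(48, 47) = 1

Step 1 — x − y = 48 − 47 = 1. Step 2 — v_17(1) = 0 (factor: 1 = (17^0 · 1); the sign does not affect v_p). Step 3 — |x − y|_17 = 17^{0} = 1.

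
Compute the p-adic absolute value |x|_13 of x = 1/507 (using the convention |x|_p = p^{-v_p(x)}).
|1/507|_13 = 169

Step 1 — compute v_13(x) by factoring powers of 13 out of the numerator and denominator: v_13(1/507) = -2. Step 2 — apply |x|_p = p^{-v_p(x)} = 13^{2} = 169.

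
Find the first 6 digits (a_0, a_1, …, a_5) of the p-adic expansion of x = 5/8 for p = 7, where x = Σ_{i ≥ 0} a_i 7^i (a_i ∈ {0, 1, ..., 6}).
(a_0, …, a_5) = (5, 2, 4, 2, 4, 2)

v_7(5/8) = 0 (numerator and denominator both coprime to 7), so x ∈ ℤ_7^×. Compute digits iteratively via a_i = x_i mod 7, x_{i+1} = (x_i − a_i)/7, with x_0 = x:
  x_0 = 5/8;  a_0 = 5;  x_1 = (x_0 − 5)/7 = -5/8
  x_1 = -5/8;  a_1 = 2;  x_2 = (x_1 − 2)/7 = -3/8
  x_2 = -3/8;  a_2 = 4;  x_3 = (x_2 − 4)/7 = -5/8
  x_3 = -5/8;  a_3 = 2;  x_4 = (x_3 − 2)/7 = -3/8
  x_4 = -3/8;  a_4 = 4;  x_5 = (x_4 − 4)/7 = -5/8
  x_5 = -5/8;  a_5 = 2;  x_6 = (x_5 − 2)/7 = -3/8
Digits: (5, 2, 4, 2, 4, 2).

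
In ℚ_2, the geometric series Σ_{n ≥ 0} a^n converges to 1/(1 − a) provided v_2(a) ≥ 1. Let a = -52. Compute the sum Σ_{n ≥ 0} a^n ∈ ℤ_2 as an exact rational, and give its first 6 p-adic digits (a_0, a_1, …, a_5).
Σ a^n = 1/(1 − a) = 1/53;  first 6 digits = (1, 0, 1, 1, 1, 0)

v_2(a) = 2 ≥ 1, so the series converges in ℤ_2 to 1/(1 − a) = 1/(1 − (-52)) = 1/53. Expand this rational in ℤ_2: compute digits iteratively via d_i = x_i mod 2, x_{i+1} = (x_i − d_i)/2. The first 6 digits are (1, 0, 1, 1, 1, 0).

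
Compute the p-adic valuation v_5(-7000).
v_5(-7000) = 3

v_5(n) is the largest exponent k such that 5^k divides n. Factor out: -7000 = -5^3 · 56. (Sign doesn't affect v_p.) So v_5(-7000) = 3.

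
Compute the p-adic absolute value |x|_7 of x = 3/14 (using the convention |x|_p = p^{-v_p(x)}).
|3/14|_7 = 7

Step 1 — compute v_7(x) by factoring powers of 7 out of the numerator and denominator: v_7(3/14) = -1. Step 2 — apply |x|_p = p^{-v_p(x)} = 7^{1} = 7.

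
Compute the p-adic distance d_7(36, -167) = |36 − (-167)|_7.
d_7(36, -167) = 1/7

Step 1 — x − y = 36 − (-167) = 203. Step 2 — v_7(203) = 1 (factor: 203 = (7^1 · 29); the sign does not affect v_p). Step 3 — |x − y|_7 = 7^{-1} = 1/7.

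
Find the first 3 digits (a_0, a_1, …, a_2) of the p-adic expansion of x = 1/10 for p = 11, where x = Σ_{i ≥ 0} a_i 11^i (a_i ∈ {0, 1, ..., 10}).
(a_0, …, a_2) = (10, 9, 9)

v_11(1/10) = 0 (numerator and denominator both coprime to 11), so x ∈ ℤ_11^×. Compute digits iteratively via a_i = x_i mod 11, x_{i+1} = (x_i − a_i)/11, with x_0 = x:
  x_0 = 1/10;  a_0 = 10;  x_1 = (x_0 − 10)/11 = -9/10
  x_1 = -9/10;  a_1 = 9;  x_2 = (x_1 − 9)/11 = -9/10
  x_2 = -9/10;  a_2 = 9;  x_3 = (x_2 − 9)/11 = -9/10
Digits: (10, 9, 9).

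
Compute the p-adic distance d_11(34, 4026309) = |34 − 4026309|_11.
d_11(34, 4026309) = 1/161051

Step 1 — x − y = 34 − 4026309 = -4026275. Step 2 — v_11(-4026275) = 5 (factor: -4026275 = −(11^5 · 25); the sign does not affect v_p). Step 3 — |x − y|_11 = 11^{-5} = 1/161051.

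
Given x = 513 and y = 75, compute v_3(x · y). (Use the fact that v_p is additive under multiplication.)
v_3(38475) = 4

v_p(x) = 3 (factor: 513 = 3^3 · 19); v_p(y) = 1 (factor: 75 = 3^1 · 25). Additivity: v_p(xy) = v_p(x) + v_p(y) = 3 + 1 = 4. (Direct check: xy = 38475 = 3^4 · (475).)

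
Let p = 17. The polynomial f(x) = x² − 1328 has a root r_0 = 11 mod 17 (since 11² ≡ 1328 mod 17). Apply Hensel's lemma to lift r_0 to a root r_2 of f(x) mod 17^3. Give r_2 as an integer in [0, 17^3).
r_2 = 79 (mod 4913)

Hensel's recurrence: r_{i+1} = r_i − f(r_i)·(f′(r_i))^{-1} mod 17^{i+2}, with f′(x) = 2x. Iterate:
  r_0 = 11 (mod 17)
  r_1 = 79 (mod 289)
  r_2 = 79 (mod 4913)
Final: r_2 = 79, and one checks f(r_2) ≡ 0 mod 17^3.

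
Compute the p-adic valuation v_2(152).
v_2(152) = 3

v_2(n) is the largest exponent k such that 2^k divides n. Factor out: 152 = 2^3 · 19. (Sign doesn't affect v_p.) So v_2(152) = 3.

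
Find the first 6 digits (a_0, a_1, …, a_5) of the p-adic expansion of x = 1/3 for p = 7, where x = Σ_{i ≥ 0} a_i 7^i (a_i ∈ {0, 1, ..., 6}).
(a_0, …, a_5) = (5, 4, 4, 4, 4, 4)

v_7(1/3) = 0 (numerator and denominator both coprime to 7), so x ∈ ℤ_7^×. Compute digits iteratively via a_i = x_i mod 7, x_{i+1} = (x_i − a_i)/7, with x_0 = x:
  x_0 = 1/3;  a_0 = 5;  x_1 = (x_0 − 5)/7 = -2/3
  x_1 = -2/3;  a_1 = 4;  x_2 = (x_1 − 4)/7 = -2/3
  x_2 = -2/3;  a_2 = 4;  x_3 = (x_2 − 4)/7 = -2/3
  x_3 = -2/3;  a_3 = 4;  x_4 = (x_3 − 4)/7 = -2/3
  x_4 = -2/3;  a_4 = 4;  x_5 = (x_4 − 4)/7 = -2/3
  x_5 = -2/3;  a_5 = 4;  x_6 = (x_5 − 4)/7 = -2/3
Digits: (5, 4, 4, 4, 4, 4).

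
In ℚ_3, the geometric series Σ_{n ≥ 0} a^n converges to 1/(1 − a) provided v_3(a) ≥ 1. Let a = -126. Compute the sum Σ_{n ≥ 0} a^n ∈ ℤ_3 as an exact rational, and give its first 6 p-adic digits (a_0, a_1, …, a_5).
Σ a^n = 1/(1 − a) = 1/127;  first 6 digits = (1, 0, 1, 1, 2, 1)

v_3(a) = 2 ≥ 1, so the series converges in ℤ_3 to 1/(1 − a) = 1/(1 − (-126)) = 1/127. Expand this rational in ℤ_3: compute digits iteratively via d_i = x_i mod 3, x_{i+1} = (x_i − d_i)/3. The first 6 digits are (1, 0, 1, 1, 2, 1).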